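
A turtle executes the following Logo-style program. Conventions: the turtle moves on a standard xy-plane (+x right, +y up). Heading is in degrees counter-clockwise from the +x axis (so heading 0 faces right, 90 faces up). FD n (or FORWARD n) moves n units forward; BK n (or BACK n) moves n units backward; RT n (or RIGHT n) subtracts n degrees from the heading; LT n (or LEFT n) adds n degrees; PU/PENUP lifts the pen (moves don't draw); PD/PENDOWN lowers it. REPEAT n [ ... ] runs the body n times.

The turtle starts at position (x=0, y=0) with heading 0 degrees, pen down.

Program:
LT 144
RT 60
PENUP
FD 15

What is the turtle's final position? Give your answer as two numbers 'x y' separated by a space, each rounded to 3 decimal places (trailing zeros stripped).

Executing turtle program step by step:
Start: pos=(0,0), heading=0, pen down
LT 144: heading 0 -> 144
RT 60: heading 144 -> 84
PU: pen up
FD 15: (0,0) -> (1.568,14.918) [heading=84, move]
Final: pos=(1.568,14.918), heading=84, 0 segment(s) drawn

Answer: 1.568 14.918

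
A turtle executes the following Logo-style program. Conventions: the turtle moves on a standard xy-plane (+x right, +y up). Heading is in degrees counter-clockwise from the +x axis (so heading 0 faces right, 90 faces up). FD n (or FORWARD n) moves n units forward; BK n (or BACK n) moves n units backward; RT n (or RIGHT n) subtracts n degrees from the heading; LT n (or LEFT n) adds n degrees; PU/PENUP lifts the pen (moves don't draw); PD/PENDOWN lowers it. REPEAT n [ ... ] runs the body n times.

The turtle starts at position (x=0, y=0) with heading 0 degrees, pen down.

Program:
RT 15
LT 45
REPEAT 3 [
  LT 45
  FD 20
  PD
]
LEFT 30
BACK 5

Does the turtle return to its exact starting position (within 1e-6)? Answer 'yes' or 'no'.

Executing turtle program step by step:
Start: pos=(0,0), heading=0, pen down
RT 15: heading 0 -> 345
LT 45: heading 345 -> 30
REPEAT 3 [
  -- iteration 1/3 --
  LT 45: heading 30 -> 75
  FD 20: (0,0) -> (5.176,19.319) [heading=75, draw]
  PD: pen down
  -- iteration 2/3 --
  LT 45: heading 75 -> 120
  FD 20: (5.176,19.319) -> (-4.824,36.639) [heading=120, draw]
  PD: pen down
  -- iteration 3/3 --
  LT 45: heading 120 -> 165
  FD 20: (-4.824,36.639) -> (-24.142,41.815) [heading=165, draw]
  PD: pen down
]
LT 30: heading 165 -> 195
BK 5: (-24.142,41.815) -> (-19.313,43.11) [heading=195, draw]
Final: pos=(-19.313,43.11), heading=195, 4 segment(s) drawn

Start position: (0, 0)
Final position: (-19.313, 43.11)
Distance = 47.238; >= 1e-6 -> NOT closed

Answer: no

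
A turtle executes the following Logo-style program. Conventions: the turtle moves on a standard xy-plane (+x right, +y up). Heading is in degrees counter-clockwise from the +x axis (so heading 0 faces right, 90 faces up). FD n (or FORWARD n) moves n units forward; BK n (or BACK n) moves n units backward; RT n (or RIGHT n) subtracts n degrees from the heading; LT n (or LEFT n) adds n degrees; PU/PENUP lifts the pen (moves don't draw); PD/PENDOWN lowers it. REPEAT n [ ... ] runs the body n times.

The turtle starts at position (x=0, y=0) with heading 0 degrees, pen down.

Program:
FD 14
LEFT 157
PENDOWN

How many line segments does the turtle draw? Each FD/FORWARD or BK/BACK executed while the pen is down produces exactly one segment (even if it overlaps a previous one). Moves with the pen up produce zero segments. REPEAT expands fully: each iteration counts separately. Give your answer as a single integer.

Executing turtle program step by step:
Start: pos=(0,0), heading=0, pen down
FD 14: (0,0) -> (14,0) [heading=0, draw]
LT 157: heading 0 -> 157
PD: pen down
Final: pos=(14,0), heading=157, 1 segment(s) drawn
Segments drawn: 1

Answer: 1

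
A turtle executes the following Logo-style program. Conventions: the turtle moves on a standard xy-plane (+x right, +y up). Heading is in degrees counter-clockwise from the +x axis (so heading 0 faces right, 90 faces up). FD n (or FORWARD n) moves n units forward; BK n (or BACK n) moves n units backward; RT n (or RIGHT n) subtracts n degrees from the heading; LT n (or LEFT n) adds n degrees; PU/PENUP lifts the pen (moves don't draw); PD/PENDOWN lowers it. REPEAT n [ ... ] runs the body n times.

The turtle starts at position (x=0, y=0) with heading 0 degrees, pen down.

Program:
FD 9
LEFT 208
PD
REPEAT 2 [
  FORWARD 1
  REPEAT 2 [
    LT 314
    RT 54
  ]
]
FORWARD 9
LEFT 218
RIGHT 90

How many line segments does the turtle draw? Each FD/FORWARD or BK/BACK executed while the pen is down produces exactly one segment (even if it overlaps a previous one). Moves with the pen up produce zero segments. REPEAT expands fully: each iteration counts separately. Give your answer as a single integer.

Answer: 4

Derivation:
Executing turtle program step by step:
Start: pos=(0,0), heading=0, pen down
FD 9: (0,0) -> (9,0) [heading=0, draw]
LT 208: heading 0 -> 208
PD: pen down
REPEAT 2 [
  -- iteration 1/2 --
  FD 1: (9,0) -> (8.117,-0.469) [heading=208, draw]
  REPEAT 2 [
    -- iteration 1/2 --
    LT 314: heading 208 -> 162
    RT 54: heading 162 -> 108
    -- iteration 2/2 --
    LT 314: heading 108 -> 62
    RT 54: heading 62 -> 8
  ]
  -- iteration 2/2 --
  FD 1: (8.117,-0.469) -> (9.107,-0.33) [heading=8, draw]
  REPEAT 2 [
    -- iteration 1/2 --
    LT 314: heading 8 -> 322
    RT 54: heading 322 -> 268
    -- iteration 2/2 --
    LT 314: heading 268 -> 222
    RT 54: heading 222 -> 168
  ]
]
FD 9: (9.107,-0.33) -> (0.304,1.541) [heading=168, draw]
LT 218: heading 168 -> 26
RT 90: heading 26 -> 296
Final: pos=(0.304,1.541), heading=296, 4 segment(s) drawn
Segments drawn: 4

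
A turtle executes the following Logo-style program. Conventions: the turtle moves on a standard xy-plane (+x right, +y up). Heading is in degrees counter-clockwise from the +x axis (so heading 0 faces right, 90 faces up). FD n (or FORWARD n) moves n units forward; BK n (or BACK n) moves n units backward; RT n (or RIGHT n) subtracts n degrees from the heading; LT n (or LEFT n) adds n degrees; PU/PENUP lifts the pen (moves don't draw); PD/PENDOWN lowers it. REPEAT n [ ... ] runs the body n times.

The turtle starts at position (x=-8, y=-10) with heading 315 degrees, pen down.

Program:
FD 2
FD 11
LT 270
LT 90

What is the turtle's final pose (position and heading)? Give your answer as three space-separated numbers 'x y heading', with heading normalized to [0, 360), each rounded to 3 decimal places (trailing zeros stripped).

Answer: 1.192 -19.192 315

Derivation:
Executing turtle program step by step:
Start: pos=(-8,-10), heading=315, pen down
FD 2: (-8,-10) -> (-6.586,-11.414) [heading=315, draw]
FD 11: (-6.586,-11.414) -> (1.192,-19.192) [heading=315, draw]
LT 270: heading 315 -> 225
LT 90: heading 225 -> 315
Final: pos=(1.192,-19.192), heading=315, 2 segment(s) drawn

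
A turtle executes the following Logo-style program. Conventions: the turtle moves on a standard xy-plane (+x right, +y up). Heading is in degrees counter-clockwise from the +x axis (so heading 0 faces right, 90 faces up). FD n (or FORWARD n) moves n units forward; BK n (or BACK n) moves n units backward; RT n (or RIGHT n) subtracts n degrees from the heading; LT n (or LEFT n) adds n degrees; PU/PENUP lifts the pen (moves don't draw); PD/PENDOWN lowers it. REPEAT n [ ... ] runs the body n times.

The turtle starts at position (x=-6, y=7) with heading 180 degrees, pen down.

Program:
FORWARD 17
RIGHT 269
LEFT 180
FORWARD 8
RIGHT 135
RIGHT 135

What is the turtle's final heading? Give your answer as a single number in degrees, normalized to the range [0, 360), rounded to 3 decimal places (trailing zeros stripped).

Executing turtle program step by step:
Start: pos=(-6,7), heading=180, pen down
FD 17: (-6,7) -> (-23,7) [heading=180, draw]
RT 269: heading 180 -> 271
LT 180: heading 271 -> 91
FD 8: (-23,7) -> (-23.14,14.999) [heading=91, draw]
RT 135: heading 91 -> 316
RT 135: heading 316 -> 181
Final: pos=(-23.14,14.999), heading=181, 2 segment(s) drawn

Answer: 181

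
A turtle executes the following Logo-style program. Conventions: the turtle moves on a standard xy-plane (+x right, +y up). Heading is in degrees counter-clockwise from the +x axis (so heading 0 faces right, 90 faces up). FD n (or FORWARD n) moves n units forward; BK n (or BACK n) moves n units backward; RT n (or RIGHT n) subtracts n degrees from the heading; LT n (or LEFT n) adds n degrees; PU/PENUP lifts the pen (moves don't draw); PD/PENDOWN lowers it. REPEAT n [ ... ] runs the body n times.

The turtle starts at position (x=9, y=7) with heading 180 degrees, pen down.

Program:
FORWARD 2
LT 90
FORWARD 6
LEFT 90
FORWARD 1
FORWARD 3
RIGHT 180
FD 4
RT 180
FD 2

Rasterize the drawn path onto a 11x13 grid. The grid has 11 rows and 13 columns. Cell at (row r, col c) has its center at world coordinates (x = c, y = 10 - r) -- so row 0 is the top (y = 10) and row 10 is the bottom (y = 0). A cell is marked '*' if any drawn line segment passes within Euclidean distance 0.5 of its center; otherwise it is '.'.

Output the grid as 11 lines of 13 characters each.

Segment 0: (9,7) -> (7,7)
Segment 1: (7,7) -> (7,1)
Segment 2: (7,1) -> (8,1)
Segment 3: (8,1) -> (11,1)
Segment 4: (11,1) -> (7,1)
Segment 5: (7,1) -> (9,1)

Answer: .............
.............
.............
.......***...
.......*.....
.......*.....
.......*.....
.......*.....
.......*.....
.......*****.
.............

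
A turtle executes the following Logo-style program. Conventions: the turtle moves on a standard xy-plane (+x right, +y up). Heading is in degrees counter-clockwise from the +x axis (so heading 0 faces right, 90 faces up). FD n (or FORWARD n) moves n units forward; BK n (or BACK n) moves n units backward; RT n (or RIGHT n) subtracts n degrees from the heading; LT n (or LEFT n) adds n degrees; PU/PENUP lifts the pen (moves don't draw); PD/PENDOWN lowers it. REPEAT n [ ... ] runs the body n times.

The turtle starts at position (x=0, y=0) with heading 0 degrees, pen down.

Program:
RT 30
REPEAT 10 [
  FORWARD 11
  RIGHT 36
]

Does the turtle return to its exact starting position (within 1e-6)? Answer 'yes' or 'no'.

Executing turtle program step by step:
Start: pos=(0,0), heading=0, pen down
RT 30: heading 0 -> 330
REPEAT 10 [
  -- iteration 1/10 --
  FD 11: (0,0) -> (9.526,-5.5) [heading=330, draw]
  RT 36: heading 330 -> 294
  -- iteration 2/10 --
  FD 11: (9.526,-5.5) -> (14,-15.549) [heading=294, draw]
  RT 36: heading 294 -> 258
  -- iteration 3/10 --
  FD 11: (14,-15.549) -> (11.713,-26.309) [heading=258, draw]
  RT 36: heading 258 -> 222
  -- iteration 4/10 --
  FD 11: (11.713,-26.309) -> (3.539,-33.669) [heading=222, draw]
  RT 36: heading 222 -> 186
  -- iteration 5/10 --
  FD 11: (3.539,-33.669) -> (-7.401,-34.819) [heading=186, draw]
  RT 36: heading 186 -> 150
  -- iteration 6/10 --
  FD 11: (-7.401,-34.819) -> (-16.927,-29.319) [heading=150, draw]
  RT 36: heading 150 -> 114
  -- iteration 7/10 --
  FD 11: (-16.927,-29.319) -> (-21.401,-19.27) [heading=114, draw]
  RT 36: heading 114 -> 78
  -- iteration 8/10 --
  FD 11: (-21.401,-19.27) -> (-19.114,-8.51) [heading=78, draw]
  RT 36: heading 78 -> 42
  -- iteration 9/10 --
  FD 11: (-19.114,-8.51) -> (-10.94,-1.15) [heading=42, draw]
  RT 36: heading 42 -> 6
  -- iteration 10/10 --
  FD 11: (-10.94,-1.15) -> (0,0) [heading=6, draw]
  RT 36: heading 6 -> 330
]
Final: pos=(0,0), heading=330, 10 segment(s) drawn

Start position: (0, 0)
Final position: (0, 0)
Distance = 0; < 1e-6 -> CLOSED

Answer: yes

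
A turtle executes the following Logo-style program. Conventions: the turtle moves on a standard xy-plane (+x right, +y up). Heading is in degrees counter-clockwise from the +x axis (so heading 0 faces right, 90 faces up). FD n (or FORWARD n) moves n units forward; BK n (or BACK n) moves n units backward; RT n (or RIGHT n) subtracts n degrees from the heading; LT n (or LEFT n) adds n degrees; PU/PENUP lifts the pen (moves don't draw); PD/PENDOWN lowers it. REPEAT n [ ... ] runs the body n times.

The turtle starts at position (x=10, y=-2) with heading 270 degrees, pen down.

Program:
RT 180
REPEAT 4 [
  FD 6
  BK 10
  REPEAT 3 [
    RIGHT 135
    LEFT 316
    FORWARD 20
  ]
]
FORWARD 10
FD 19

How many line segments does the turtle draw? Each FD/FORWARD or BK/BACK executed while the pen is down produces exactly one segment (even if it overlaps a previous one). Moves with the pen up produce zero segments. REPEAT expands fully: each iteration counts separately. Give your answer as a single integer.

Executing turtle program step by step:
Start: pos=(10,-2), heading=270, pen down
RT 180: heading 270 -> 90
REPEAT 4 [
  -- iteration 1/4 --
  FD 6: (10,-2) -> (10,4) [heading=90, draw]
  BK 10: (10,4) -> (10,-6) [heading=90, draw]
  REPEAT 3 [
    -- iteration 1/3 --
    RT 135: heading 90 -> 315
    LT 316: heading 315 -> 271
    FD 20: (10,-6) -> (10.349,-25.997) [heading=271, draw]
    -- iteration 2/3 --
    RT 135: heading 271 -> 136
    LT 316: heading 136 -> 92
    FD 20: (10.349,-25.997) -> (9.651,-6.009) [heading=92, draw]
    -- iteration 3/3 --
    RT 135: heading 92 -> 317
    LT 316: heading 317 -> 273
    FD 20: (9.651,-6.009) -> (10.698,-25.982) [heading=273, draw]
  ]
  -- iteration 2/4 --
  FD 6: (10.698,-25.982) -> (11.012,-31.974) [heading=273, draw]
  BK 10: (11.012,-31.974) -> (10.488,-21.987) [heading=273, draw]
  REPEAT 3 [
    -- iteration 1/3 --
    RT 135: heading 273 -> 138
    LT 316: heading 138 -> 94
    FD 20: (10.488,-21.987) -> (9.093,-2.036) [heading=94, draw]
    -- iteration 2/3 --
    RT 135: heading 94 -> 319
    LT 316: heading 319 -> 275
    FD 20: (9.093,-2.036) -> (10.836,-21.96) [heading=275, draw]
    -- iteration 3/3 --
    RT 135: heading 275 -> 140
    LT 316: heading 140 -> 96
    FD 20: (10.836,-21.96) -> (8.746,-2.069) [heading=96, draw]
  ]
  -- iteration 3/4 --
  FD 6: (8.746,-2.069) -> (8.119,3.898) [heading=96, draw]
  BK 10: (8.119,3.898) -> (9.164,-6.047) [heading=96, draw]
  REPEAT 3 [
    -- iteration 1/3 --
    RT 135: heading 96 -> 321
    LT 316: heading 321 -> 277
    FD 20: (9.164,-6.047) -> (11.601,-25.898) [heading=277, draw]
    -- iteration 2/3 --
    RT 135: heading 277 -> 142
    LT 316: heading 142 -> 98
    FD 20: (11.601,-25.898) -> (8.818,-6.093) [heading=98, draw]
    -- iteration 3/3 --
    RT 135: heading 98 -> 323
    LT 316: heading 323 -> 279
    FD 20: (8.818,-6.093) -> (11.947,-25.847) [heading=279, draw]
  ]
  -- iteration 4/4 --
  FD 6: (11.947,-25.847) -> (12.885,-31.773) [heading=279, draw]
  BK 10: (12.885,-31.773) -> (11.321,-21.896) [heading=279, draw]
  REPEAT 3 [
    -- iteration 1/3 --
    RT 135: heading 279 -> 144
    LT 316: heading 144 -> 100
    FD 20: (11.321,-21.896) -> (7.848,-2.2) [heading=100, draw]
    -- iteration 2/3 --
    RT 135: heading 100 -> 325
    LT 316: heading 325 -> 281
    FD 20: (7.848,-2.2) -> (11.664,-21.832) [heading=281, draw]
    -- iteration 3/3 --
    RT 135: heading 281 -> 146
    LT 316: heading 146 -> 102
    FD 20: (11.664,-21.832) -> (7.506,-2.269) [heading=102, draw]
  ]
]
FD 10: (7.506,-2.269) -> (5.427,7.512) [heading=102, draw]
FD 19: (5.427,7.512) -> (1.476,26.097) [heading=102, draw]
Final: pos=(1.476,26.097), heading=102, 22 segment(s) drawn
Segments drawn: 22

Answer: 22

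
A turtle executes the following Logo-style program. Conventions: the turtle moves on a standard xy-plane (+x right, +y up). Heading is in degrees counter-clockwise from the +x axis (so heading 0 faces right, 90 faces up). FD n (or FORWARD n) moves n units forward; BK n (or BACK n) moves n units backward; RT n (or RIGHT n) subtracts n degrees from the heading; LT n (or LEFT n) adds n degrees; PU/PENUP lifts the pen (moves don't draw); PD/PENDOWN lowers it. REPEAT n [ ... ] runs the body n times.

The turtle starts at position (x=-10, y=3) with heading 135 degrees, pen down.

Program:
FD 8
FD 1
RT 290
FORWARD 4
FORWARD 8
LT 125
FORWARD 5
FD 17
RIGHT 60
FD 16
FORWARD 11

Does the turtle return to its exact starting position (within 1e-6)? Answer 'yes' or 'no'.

Executing turtle program step by step:
Start: pos=(-10,3), heading=135, pen down
FD 8: (-10,3) -> (-15.657,8.657) [heading=135, draw]
FD 1: (-15.657,8.657) -> (-16.364,9.364) [heading=135, draw]
RT 290: heading 135 -> 205
FD 4: (-16.364,9.364) -> (-19.989,7.673) [heading=205, draw]
FD 8: (-19.989,7.673) -> (-27.24,4.293) [heading=205, draw]
LT 125: heading 205 -> 330
FD 5: (-27.24,4.293) -> (-22.91,1.793) [heading=330, draw]
FD 17: (-22.91,1.793) -> (-8.187,-6.707) [heading=330, draw]
RT 60: heading 330 -> 270
FD 16: (-8.187,-6.707) -> (-8.187,-22.707) [heading=270, draw]
FD 11: (-8.187,-22.707) -> (-8.187,-33.707) [heading=270, draw]
Final: pos=(-8.187,-33.707), heading=270, 8 segment(s) drawn

Start position: (-10, 3)
Final position: (-8.187, -33.707)
Distance = 36.752; >= 1e-6 -> NOT closed

Answer: no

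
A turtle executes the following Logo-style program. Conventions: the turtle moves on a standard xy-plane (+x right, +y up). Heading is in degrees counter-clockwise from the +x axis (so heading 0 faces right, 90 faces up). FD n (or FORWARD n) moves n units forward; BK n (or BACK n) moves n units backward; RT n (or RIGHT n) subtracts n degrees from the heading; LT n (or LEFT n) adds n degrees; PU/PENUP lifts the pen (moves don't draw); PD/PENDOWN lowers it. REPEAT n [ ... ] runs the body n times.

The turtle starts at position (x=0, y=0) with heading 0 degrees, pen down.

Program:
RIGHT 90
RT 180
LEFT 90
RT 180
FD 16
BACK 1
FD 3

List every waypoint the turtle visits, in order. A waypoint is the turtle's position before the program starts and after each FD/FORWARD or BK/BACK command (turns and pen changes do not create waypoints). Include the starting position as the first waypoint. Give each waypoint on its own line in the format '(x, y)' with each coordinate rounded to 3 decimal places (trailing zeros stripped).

Answer: (0, 0)
(16, 0)
(15, 0)
(18, 0)

Derivation:
Executing turtle program step by step:
Start: pos=(0,0), heading=0, pen down
RT 90: heading 0 -> 270
RT 180: heading 270 -> 90
LT 90: heading 90 -> 180
RT 180: heading 180 -> 0
FD 16: (0,0) -> (16,0) [heading=0, draw]
BK 1: (16,0) -> (15,0) [heading=0, draw]
FD 3: (15,0) -> (18,0) [heading=0, draw]
Final: pos=(18,0), heading=0, 3 segment(s) drawn
Waypoints (4 total):
(0, 0)
(16, 0)
(15, 0)
(18, 0)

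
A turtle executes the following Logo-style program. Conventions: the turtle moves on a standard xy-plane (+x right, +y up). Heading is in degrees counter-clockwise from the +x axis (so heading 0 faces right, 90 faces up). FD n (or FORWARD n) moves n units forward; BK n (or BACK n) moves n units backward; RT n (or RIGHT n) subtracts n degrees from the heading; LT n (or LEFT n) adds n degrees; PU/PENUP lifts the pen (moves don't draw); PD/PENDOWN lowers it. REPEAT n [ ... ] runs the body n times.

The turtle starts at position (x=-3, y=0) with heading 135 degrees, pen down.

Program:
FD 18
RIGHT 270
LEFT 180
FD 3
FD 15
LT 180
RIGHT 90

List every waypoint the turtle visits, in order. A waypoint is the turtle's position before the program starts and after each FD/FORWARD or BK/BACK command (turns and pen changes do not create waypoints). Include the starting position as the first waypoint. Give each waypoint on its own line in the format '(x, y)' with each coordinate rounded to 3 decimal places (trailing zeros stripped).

Answer: (-3, 0)
(-15.728, 12.728)
(-13.607, 14.849)
(-3, 25.456)

Derivation:
Executing turtle program step by step:
Start: pos=(-3,0), heading=135, pen down
FD 18: (-3,0) -> (-15.728,12.728) [heading=135, draw]
RT 270: heading 135 -> 225
LT 180: heading 225 -> 45
FD 3: (-15.728,12.728) -> (-13.607,14.849) [heading=45, draw]
FD 15: (-13.607,14.849) -> (-3,25.456) [heading=45, draw]
LT 180: heading 45 -> 225
RT 90: heading 225 -> 135
Final: pos=(-3,25.456), heading=135, 3 segment(s) drawn
Waypoints (4 total):
(-3, 0)
(-15.728, 12.728)
(-13.607, 14.849)
(-3, 25.456)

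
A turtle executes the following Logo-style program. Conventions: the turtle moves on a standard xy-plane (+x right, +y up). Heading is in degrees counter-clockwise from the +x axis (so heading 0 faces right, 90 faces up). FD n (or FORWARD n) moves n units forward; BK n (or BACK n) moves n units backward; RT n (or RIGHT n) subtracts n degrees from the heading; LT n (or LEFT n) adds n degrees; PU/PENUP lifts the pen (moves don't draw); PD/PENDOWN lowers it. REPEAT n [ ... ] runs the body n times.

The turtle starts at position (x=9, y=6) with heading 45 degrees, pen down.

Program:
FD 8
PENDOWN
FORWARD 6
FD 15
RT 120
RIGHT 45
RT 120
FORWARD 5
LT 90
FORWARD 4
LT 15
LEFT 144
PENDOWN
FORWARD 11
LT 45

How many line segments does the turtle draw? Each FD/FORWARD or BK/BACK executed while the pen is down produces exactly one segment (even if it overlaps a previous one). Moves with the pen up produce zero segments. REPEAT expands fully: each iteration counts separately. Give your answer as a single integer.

Executing turtle program step by step:
Start: pos=(9,6), heading=45, pen down
FD 8: (9,6) -> (14.657,11.657) [heading=45, draw]
PD: pen down
FD 6: (14.657,11.657) -> (18.899,15.899) [heading=45, draw]
FD 15: (18.899,15.899) -> (29.506,26.506) [heading=45, draw]
RT 120: heading 45 -> 285
RT 45: heading 285 -> 240
RT 120: heading 240 -> 120
FD 5: (29.506,26.506) -> (27.006,30.836) [heading=120, draw]
LT 90: heading 120 -> 210
FD 4: (27.006,30.836) -> (23.542,28.836) [heading=210, draw]
LT 15: heading 210 -> 225
LT 144: heading 225 -> 9
PD: pen down
FD 11: (23.542,28.836) -> (34.407,30.557) [heading=9, draw]
LT 45: heading 9 -> 54
Final: pos=(34.407,30.557), heading=54, 6 segment(s) drawn
Segments drawn: 6

Answer: 6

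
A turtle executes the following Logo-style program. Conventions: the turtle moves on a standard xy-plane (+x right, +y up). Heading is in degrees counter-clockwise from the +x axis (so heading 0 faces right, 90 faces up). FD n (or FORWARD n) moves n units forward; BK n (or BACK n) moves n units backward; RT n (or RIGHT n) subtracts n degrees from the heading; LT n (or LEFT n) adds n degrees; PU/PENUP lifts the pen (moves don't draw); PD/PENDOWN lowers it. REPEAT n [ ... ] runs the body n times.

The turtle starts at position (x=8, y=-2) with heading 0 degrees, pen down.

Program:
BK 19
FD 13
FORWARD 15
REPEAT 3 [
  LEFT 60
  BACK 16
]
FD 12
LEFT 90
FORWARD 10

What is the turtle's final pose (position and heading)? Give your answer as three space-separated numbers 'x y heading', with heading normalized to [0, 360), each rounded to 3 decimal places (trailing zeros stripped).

Answer: 21 -39.713 270

Derivation:
Executing turtle program step by step:
Start: pos=(8,-2), heading=0, pen down
BK 19: (8,-2) -> (-11,-2) [heading=0, draw]
FD 13: (-11,-2) -> (2,-2) [heading=0, draw]
FD 15: (2,-2) -> (17,-2) [heading=0, draw]
REPEAT 3 [
  -- iteration 1/3 --
  LT 60: heading 0 -> 60
  BK 16: (17,-2) -> (9,-15.856) [heading=60, draw]
  -- iteration 2/3 --
  LT 60: heading 60 -> 120
  BK 16: (9,-15.856) -> (17,-29.713) [heading=120, draw]
  -- iteration 3/3 --
  LT 60: heading 120 -> 180
  BK 16: (17,-29.713) -> (33,-29.713) [heading=180, draw]
]
FD 12: (33,-29.713) -> (21,-29.713) [heading=180, draw]
LT 90: heading 180 -> 270
FD 10: (21,-29.713) -> (21,-39.713) [heading=270, draw]
Final: pos=(21,-39.713), heading=270, 8 segment(s) drawn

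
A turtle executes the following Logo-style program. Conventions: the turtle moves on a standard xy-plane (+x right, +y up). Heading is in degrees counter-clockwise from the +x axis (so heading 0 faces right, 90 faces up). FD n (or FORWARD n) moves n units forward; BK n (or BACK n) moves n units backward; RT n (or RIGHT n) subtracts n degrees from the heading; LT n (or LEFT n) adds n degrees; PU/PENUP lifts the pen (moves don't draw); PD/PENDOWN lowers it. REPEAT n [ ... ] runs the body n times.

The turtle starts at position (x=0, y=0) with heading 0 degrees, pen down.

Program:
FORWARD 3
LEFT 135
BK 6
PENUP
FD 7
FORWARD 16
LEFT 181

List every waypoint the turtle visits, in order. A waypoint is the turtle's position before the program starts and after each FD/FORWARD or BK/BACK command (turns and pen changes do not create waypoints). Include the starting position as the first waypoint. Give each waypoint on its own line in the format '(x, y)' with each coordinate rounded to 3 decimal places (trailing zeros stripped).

Answer: (0, 0)
(3, 0)
(7.243, -4.243)
(2.293, 0.707)
(-9.021, 12.021)

Derivation:
Executing turtle program step by step:
Start: pos=(0,0), heading=0, pen down
FD 3: (0,0) -> (3,0) [heading=0, draw]
LT 135: heading 0 -> 135
BK 6: (3,0) -> (7.243,-4.243) [heading=135, draw]
PU: pen up
FD 7: (7.243,-4.243) -> (2.293,0.707) [heading=135, move]
FD 16: (2.293,0.707) -> (-9.021,12.021) [heading=135, move]
LT 181: heading 135 -> 316
Final: pos=(-9.021,12.021), heading=316, 2 segment(s) drawn
Waypoints (5 total):
(0, 0)
(3, 0)
(7.243, -4.243)
(2.293, 0.707)
(-9.021, 12.021)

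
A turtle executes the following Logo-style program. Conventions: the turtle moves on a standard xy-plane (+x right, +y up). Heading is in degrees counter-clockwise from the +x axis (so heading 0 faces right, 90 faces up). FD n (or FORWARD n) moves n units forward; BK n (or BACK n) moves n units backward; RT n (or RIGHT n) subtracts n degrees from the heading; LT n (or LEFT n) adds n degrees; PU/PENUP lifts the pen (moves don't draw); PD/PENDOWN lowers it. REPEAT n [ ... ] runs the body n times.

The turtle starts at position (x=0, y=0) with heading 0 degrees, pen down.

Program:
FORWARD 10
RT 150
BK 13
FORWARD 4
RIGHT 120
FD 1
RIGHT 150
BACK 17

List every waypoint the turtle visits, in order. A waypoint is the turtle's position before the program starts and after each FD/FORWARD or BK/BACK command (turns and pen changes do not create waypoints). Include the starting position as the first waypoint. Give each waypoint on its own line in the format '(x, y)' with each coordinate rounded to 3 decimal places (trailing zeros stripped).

Answer: (0, 0)
(10, 0)
(21.258, 6.5)
(17.794, 4.5)
(17.794, 5.5)
(9.294, 20.222)

Derivation:
Executing turtle program step by step:
Start: pos=(0,0), heading=0, pen down
FD 10: (0,0) -> (10,0) [heading=0, draw]
RT 150: heading 0 -> 210
BK 13: (10,0) -> (21.258,6.5) [heading=210, draw]
FD 4: (21.258,6.5) -> (17.794,4.5) [heading=210, draw]
RT 120: heading 210 -> 90
FD 1: (17.794,4.5) -> (17.794,5.5) [heading=90, draw]
RT 150: heading 90 -> 300
BK 17: (17.794,5.5) -> (9.294,20.222) [heading=300, draw]
Final: pos=(9.294,20.222), heading=300, 5 segment(s) drawn
Waypoints (6 total):
(0, 0)
(10, 0)
(21.258, 6.5)
(17.794, 4.5)
(17.794, 5.5)
(9.294, 20.222)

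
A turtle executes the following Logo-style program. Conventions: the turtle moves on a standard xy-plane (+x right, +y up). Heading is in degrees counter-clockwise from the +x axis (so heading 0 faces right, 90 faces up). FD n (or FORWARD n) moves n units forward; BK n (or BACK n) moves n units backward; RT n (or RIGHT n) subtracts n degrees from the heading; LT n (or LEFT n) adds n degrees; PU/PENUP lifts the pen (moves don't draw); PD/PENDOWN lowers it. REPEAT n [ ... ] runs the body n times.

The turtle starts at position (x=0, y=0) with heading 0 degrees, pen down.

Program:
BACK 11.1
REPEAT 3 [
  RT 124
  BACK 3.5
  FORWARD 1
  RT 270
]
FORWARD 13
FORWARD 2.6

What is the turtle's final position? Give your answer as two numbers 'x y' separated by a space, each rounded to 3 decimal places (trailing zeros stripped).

Executing turtle program step by step:
Start: pos=(0,0), heading=0, pen down
BK 11.1: (0,0) -> (-11.1,0) [heading=0, draw]
REPEAT 3 [
  -- iteration 1/3 --
  RT 124: heading 0 -> 236
  BK 3.5: (-11.1,0) -> (-9.143,2.902) [heading=236, draw]
  FD 1: (-9.143,2.902) -> (-9.702,2.073) [heading=236, draw]
  RT 270: heading 236 -> 326
  -- iteration 2/3 --
  RT 124: heading 326 -> 202
  BK 3.5: (-9.702,2.073) -> (-6.457,3.384) [heading=202, draw]
  FD 1: (-6.457,3.384) -> (-7.384,3.009) [heading=202, draw]
  RT 270: heading 202 -> 292
  -- iteration 3/3 --
  RT 124: heading 292 -> 168
  BK 3.5: (-7.384,3.009) -> (-3.961,2.281) [heading=168, draw]
  FD 1: (-3.961,2.281) -> (-4.939,2.489) [heading=168, draw]
  RT 270: heading 168 -> 258
]
FD 13: (-4.939,2.489) -> (-7.642,-10.227) [heading=258, draw]
FD 2.6: (-7.642,-10.227) -> (-8.182,-12.77) [heading=258, draw]
Final: pos=(-8.182,-12.77), heading=258, 9 segment(s) drawn

Answer: -8.182 -12.77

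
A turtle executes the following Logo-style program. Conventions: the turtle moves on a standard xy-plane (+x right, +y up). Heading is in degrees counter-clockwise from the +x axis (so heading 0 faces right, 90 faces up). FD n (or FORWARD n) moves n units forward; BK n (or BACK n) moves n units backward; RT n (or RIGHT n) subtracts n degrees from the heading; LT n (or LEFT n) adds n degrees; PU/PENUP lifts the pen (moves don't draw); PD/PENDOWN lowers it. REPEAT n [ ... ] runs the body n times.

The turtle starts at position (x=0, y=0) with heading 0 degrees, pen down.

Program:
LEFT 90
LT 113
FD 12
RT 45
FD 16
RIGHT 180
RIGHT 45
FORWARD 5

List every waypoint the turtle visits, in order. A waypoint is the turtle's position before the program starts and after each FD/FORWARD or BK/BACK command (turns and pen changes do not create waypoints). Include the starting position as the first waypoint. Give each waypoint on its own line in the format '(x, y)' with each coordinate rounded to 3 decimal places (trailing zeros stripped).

Answer: (0, 0)
(-11.046, -4.689)
(-25.881, 1.305)
(-23.927, -3.298)

Derivation:
Executing turtle program step by step:
Start: pos=(0,0), heading=0, pen down
LT 90: heading 0 -> 90
LT 113: heading 90 -> 203
FD 12: (0,0) -> (-11.046,-4.689) [heading=203, draw]
RT 45: heading 203 -> 158
FD 16: (-11.046,-4.689) -> (-25.881,1.305) [heading=158, draw]
RT 180: heading 158 -> 338
RT 45: heading 338 -> 293
FD 5: (-25.881,1.305) -> (-23.927,-3.298) [heading=293, draw]
Final: pos=(-23.927,-3.298), heading=293, 3 segment(s) drawn
Waypoints (4 total):
(0, 0)
(-11.046, -4.689)
(-25.881, 1.305)
(-23.927, -3.298)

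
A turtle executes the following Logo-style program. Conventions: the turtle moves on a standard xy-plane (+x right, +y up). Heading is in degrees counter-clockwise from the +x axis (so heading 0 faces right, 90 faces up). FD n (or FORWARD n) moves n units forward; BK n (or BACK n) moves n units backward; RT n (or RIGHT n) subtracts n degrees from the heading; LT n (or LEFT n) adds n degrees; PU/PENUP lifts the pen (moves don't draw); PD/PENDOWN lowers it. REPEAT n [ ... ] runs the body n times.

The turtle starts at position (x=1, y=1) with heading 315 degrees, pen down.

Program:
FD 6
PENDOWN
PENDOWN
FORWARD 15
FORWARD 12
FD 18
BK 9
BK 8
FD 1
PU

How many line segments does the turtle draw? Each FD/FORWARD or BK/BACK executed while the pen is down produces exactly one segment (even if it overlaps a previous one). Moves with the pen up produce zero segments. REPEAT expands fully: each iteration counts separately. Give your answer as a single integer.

Answer: 7

Derivation:
Executing turtle program step by step:
Start: pos=(1,1), heading=315, pen down
FD 6: (1,1) -> (5.243,-3.243) [heading=315, draw]
PD: pen down
PD: pen down
FD 15: (5.243,-3.243) -> (15.849,-13.849) [heading=315, draw]
FD 12: (15.849,-13.849) -> (24.335,-22.335) [heading=315, draw]
FD 18: (24.335,-22.335) -> (37.062,-35.062) [heading=315, draw]
BK 9: (37.062,-35.062) -> (30.698,-28.698) [heading=315, draw]
BK 8: (30.698,-28.698) -> (25.042,-23.042) [heading=315, draw]
FD 1: (25.042,-23.042) -> (25.749,-23.749) [heading=315, draw]
PU: pen up
Final: pos=(25.749,-23.749), heading=315, 7 segment(s) drawn
Segments drawn: 7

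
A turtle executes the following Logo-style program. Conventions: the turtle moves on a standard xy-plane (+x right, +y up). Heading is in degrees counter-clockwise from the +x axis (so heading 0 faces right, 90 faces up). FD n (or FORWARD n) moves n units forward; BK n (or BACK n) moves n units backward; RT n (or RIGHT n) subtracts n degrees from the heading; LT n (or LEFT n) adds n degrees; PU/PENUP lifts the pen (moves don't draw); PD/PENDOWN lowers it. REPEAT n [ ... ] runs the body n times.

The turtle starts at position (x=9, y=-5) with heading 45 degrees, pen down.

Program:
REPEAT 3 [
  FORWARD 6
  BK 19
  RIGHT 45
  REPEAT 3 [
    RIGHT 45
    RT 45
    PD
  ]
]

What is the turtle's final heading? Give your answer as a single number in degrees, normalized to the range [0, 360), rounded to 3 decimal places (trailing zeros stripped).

Answer: 180

Derivation:
Executing turtle program step by step:
Start: pos=(9,-5), heading=45, pen down
REPEAT 3 [
  -- iteration 1/3 --
  FD 6: (9,-5) -> (13.243,-0.757) [heading=45, draw]
  BK 19: (13.243,-0.757) -> (-0.192,-14.192) [heading=45, draw]
  RT 45: heading 45 -> 0
  REPEAT 3 [
    -- iteration 1/3 --
    RT 45: heading 0 -> 315
    RT 45: heading 315 -> 270
    PD: pen down
    -- iteration 2/3 --
    RT 45: heading 270 -> 225
    RT 45: heading 225 -> 180
    PD: pen down
    -- iteration 3/3 --
    RT 45: heading 180 -> 135
    RT 45: heading 135 -> 90
    PD: pen down
  ]
  -- iteration 2/3 --
  FD 6: (-0.192,-14.192) -> (-0.192,-8.192) [heading=90, draw]
  BK 19: (-0.192,-8.192) -> (-0.192,-27.192) [heading=90, draw]
  RT 45: heading 90 -> 45
  REPEAT 3 [
    -- iteration 1/3 --
    RT 45: heading 45 -> 0
    RT 45: heading 0 -> 315
    PD: pen down
    -- iteration 2/3 --
    RT 45: heading 315 -> 270
    RT 45: heading 270 -> 225
    PD: pen down
    -- iteration 3/3 --
    RT 45: heading 225 -> 180
    RT 45: heading 180 -> 135
    PD: pen down
  ]
  -- iteration 3/3 --
  FD 6: (-0.192,-27.192) -> (-4.435,-22.95) [heading=135, draw]
  BK 19: (-4.435,-22.95) -> (9,-36.385) [heading=135, draw]
  RT 45: heading 135 -> 90
  REPEAT 3 [
    -- iteration 1/3 --
    RT 45: heading 90 -> 45
    RT 45: heading 45 -> 0
    PD: pen down
    -- iteration 2/3 --
    RT 45: heading 0 -> 315
    RT 45: heading 315 -> 270
    PD: pen down
    -- iteration 3/3 --
    RT 45: heading 270 -> 225
    RT 45: heading 225 -> 180
    PD: pen down
  ]
]
Final: pos=(9,-36.385), heading=180, 6 segment(s) drawn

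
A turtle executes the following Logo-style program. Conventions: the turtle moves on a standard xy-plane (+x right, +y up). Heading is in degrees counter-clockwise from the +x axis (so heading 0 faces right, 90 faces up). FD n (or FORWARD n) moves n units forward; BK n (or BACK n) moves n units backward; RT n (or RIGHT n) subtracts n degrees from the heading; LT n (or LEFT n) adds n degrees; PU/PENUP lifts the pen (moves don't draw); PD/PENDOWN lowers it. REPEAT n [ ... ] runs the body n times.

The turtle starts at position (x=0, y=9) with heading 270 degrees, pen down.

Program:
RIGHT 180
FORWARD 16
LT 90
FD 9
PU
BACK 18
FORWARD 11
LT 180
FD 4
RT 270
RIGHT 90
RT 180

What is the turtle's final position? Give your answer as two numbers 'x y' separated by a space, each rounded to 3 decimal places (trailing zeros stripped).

Answer: 2 25

Derivation:
Executing turtle program step by step:
Start: pos=(0,9), heading=270, pen down
RT 180: heading 270 -> 90
FD 16: (0,9) -> (0,25) [heading=90, draw]
LT 90: heading 90 -> 180
FD 9: (0,25) -> (-9,25) [heading=180, draw]
PU: pen up
BK 18: (-9,25) -> (9,25) [heading=180, move]
FD 11: (9,25) -> (-2,25) [heading=180, move]
LT 180: heading 180 -> 0
FD 4: (-2,25) -> (2,25) [heading=0, move]
RT 270: heading 0 -> 90
RT 90: heading 90 -> 0
RT 180: heading 0 -> 180
Final: pos=(2,25), heading=180, 2 segment(s) drawn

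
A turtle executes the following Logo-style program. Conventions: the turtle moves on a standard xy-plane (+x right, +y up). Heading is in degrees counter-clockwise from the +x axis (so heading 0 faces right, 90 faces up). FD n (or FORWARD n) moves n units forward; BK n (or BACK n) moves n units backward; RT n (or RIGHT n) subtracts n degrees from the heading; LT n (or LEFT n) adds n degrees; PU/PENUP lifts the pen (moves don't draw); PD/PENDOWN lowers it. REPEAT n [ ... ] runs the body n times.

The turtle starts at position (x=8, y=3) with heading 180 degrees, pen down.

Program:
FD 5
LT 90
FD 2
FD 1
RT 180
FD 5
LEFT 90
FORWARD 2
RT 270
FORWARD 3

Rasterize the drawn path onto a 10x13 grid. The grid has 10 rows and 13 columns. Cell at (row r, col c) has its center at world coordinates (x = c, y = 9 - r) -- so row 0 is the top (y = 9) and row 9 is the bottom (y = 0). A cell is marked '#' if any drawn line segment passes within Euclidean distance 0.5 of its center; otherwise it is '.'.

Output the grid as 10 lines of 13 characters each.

Segment 0: (8,3) -> (3,3)
Segment 1: (3,3) -> (3,1)
Segment 2: (3,1) -> (3,0)
Segment 3: (3,0) -> (3,5)
Segment 4: (3,5) -> (1,5)
Segment 5: (1,5) -> (1,2)

Answer: .............
.............
.............
.............
.###.........
.#.#.........
.#.######....
.#.#.........
...#.........
...#.........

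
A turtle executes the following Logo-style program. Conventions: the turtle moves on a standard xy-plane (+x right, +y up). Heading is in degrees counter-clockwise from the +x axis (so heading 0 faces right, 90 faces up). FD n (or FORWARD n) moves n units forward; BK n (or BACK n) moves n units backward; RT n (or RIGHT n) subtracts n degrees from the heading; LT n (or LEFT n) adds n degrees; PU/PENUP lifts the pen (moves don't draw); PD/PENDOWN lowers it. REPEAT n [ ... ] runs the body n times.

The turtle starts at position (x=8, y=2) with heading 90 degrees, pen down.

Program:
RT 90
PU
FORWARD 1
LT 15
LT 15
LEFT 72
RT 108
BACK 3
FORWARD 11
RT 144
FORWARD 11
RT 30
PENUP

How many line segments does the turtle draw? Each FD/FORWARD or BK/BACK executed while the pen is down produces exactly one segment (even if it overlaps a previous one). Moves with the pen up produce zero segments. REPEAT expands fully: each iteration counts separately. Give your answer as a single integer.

Answer: 0

Derivation:
Executing turtle program step by step:
Start: pos=(8,2), heading=90, pen down
RT 90: heading 90 -> 0
PU: pen up
FD 1: (8,2) -> (9,2) [heading=0, move]
LT 15: heading 0 -> 15
LT 15: heading 15 -> 30
LT 72: heading 30 -> 102
RT 108: heading 102 -> 354
BK 3: (9,2) -> (6.016,2.314) [heading=354, move]
FD 11: (6.016,2.314) -> (16.956,1.164) [heading=354, move]
RT 144: heading 354 -> 210
FD 11: (16.956,1.164) -> (7.43,-4.336) [heading=210, move]
RT 30: heading 210 -> 180
PU: pen up
Final: pos=(7.43,-4.336), heading=180, 0 segment(s) drawn
Segments drawn: 0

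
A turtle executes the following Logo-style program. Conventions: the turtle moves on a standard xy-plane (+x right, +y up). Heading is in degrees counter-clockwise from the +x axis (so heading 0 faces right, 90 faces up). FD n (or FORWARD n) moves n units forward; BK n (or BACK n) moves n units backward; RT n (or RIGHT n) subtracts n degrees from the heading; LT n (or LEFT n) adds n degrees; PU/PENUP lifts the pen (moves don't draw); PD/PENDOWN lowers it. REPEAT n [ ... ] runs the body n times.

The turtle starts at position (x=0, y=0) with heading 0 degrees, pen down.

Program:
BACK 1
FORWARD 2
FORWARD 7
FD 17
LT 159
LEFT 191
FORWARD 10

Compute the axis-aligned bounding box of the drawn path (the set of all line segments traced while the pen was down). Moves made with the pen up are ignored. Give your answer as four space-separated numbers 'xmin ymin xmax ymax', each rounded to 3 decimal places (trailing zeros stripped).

Executing turtle program step by step:
Start: pos=(0,0), heading=0, pen down
BK 1: (0,0) -> (-1,0) [heading=0, draw]
FD 2: (-1,0) -> (1,0) [heading=0, draw]
FD 7: (1,0) -> (8,0) [heading=0, draw]
FD 17: (8,0) -> (25,0) [heading=0, draw]
LT 159: heading 0 -> 159
LT 191: heading 159 -> 350
FD 10: (25,0) -> (34.848,-1.736) [heading=350, draw]
Final: pos=(34.848,-1.736), heading=350, 5 segment(s) drawn

Segment endpoints: x in {-1, 0, 1, 8, 25, 34.848}, y in {-1.736, 0}
xmin=-1, ymin=-1.736, xmax=34.848, ymax=0

Answer: -1 -1.736 34.848 0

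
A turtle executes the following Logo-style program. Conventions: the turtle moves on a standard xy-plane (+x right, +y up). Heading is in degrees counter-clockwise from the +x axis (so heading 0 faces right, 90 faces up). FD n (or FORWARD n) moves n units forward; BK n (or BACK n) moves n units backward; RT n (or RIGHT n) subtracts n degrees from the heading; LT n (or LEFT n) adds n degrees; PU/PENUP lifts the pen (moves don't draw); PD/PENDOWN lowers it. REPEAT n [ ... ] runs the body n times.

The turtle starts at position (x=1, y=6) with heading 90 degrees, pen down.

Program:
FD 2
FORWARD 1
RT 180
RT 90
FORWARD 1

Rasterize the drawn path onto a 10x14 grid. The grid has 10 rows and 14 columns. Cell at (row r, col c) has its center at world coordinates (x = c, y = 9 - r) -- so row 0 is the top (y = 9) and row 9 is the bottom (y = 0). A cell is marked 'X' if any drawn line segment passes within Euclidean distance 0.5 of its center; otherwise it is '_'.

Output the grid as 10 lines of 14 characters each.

Answer: XX____________
_X____________
_X____________
_X____________
______________
______________
______________
______________
______________
______________

Derivation:
Segment 0: (1,6) -> (1,8)
Segment 1: (1,8) -> (1,9)
Segment 2: (1,9) -> (0,9)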